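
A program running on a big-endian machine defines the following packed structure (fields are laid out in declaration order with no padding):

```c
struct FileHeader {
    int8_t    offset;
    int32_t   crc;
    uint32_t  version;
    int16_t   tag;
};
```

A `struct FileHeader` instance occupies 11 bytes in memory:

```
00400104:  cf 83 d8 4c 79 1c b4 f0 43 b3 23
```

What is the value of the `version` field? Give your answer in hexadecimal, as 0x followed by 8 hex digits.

`version` follows `offset` (1 B), `crc` (4 B), so it starts at offset 1 + 4 = 5 and occupies 4 bytes.
Bytes at offsets 5..8: 1C B4 F0 43.
In big-endian order the high byte comes first in memory.
The bytes are already most-significant first: 0x1CB4F043.

0x1CB4F043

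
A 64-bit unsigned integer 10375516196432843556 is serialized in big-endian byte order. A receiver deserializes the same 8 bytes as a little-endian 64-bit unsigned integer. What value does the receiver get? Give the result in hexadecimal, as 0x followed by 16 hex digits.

10375516196432843556 in 64-bit hexadecimal is 0x8FFD3D0241B11324.
Stored big-endian, the bytes at ascending addresses are 8F FD 3D 02 41 B1 13 24.
Read back as little-endian, the first byte is least significant, giving 0x2413B141023DFD8F.

0x2413B141023DFD8F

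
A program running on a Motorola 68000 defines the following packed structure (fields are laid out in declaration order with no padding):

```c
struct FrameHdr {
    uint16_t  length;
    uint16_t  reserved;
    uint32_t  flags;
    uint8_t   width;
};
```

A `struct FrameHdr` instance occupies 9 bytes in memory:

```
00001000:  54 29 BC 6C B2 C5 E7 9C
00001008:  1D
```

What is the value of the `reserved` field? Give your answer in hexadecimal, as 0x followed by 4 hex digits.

0xBC6C

`reserved` follows `length` (2 bytes), so it starts at byte offset 2 and occupies 2 bytes.
Bytes at offsets 2..3: BC 6C.
Big-endian stores the most-significant byte at the lowest address.
The bytes are already most-significant first: 0xBC6C.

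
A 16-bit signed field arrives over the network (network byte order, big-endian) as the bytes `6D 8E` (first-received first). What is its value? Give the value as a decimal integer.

In big-endian order the high byte comes first in memory.
The bytes are already most-significant first: 0x6D8E.
0x6D8E = 28046.

28046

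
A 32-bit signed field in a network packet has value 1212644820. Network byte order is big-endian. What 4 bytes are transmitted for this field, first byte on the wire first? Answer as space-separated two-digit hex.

1212644820 in hexadecimal, padded to 32 bits, is 0x48477DD4.
Split into bytes (most-significant first): 48 47 7D D4.
Big-endian stores the most-significant byte at the lowest address.
So the memory order matches the most-significant-first order: 48 47 7D D4.

48 47 7D D4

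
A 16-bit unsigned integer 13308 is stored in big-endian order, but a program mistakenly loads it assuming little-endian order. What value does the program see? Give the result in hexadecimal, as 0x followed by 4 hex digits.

0xFC33

13308 in 16-bit hexadecimal is 0x33FC.
Stored big-endian, the bytes at ascending addresses are 33 FC.
Read back as little-endian, the first byte is least significant, giving 0xFC33.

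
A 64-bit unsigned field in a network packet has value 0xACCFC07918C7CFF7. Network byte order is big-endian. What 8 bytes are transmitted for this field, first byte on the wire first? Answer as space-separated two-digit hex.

AC CF C0 79 18 C7 CF F7

Split into bytes (most-significant first): AC CF C0 79 18 C7 CF F7.
Big-endian stores the most-significant byte at the lowest address.
So the memory order matches the most-significant-first order: AC CF C0 79 18 C7 CF F7.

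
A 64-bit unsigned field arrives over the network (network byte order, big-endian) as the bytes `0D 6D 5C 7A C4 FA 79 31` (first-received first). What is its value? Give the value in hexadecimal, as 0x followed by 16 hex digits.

In big-endian order the high byte comes first in memory.
The bytes are already most-significant first: 0x0D6D5C7AC4FA7931.

0x0D6D5C7AC4FA7931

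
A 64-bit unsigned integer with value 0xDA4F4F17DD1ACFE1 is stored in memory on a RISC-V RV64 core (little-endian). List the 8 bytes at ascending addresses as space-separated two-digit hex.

E1 CF 1A DD 17 4F 4F DA

Split into bytes (most-significant first): DA 4F 4F 17 DD 1A CF E1.
In little-endian order the low byte comes first in memory.
So at ascending addresses the bytes are E1 CF 1A DD 17 4F 4F DA.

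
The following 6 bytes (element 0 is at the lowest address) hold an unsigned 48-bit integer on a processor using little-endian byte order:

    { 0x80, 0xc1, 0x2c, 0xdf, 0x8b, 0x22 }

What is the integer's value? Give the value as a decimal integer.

Little-endian stores the least-significant byte at the lowest address.
Reassemble most-significant byte first: 22 8B DF 2C C1 80 → 0x228BDF2CC180.
0x228BDF2CC180 = 37984140050816.

37984140050816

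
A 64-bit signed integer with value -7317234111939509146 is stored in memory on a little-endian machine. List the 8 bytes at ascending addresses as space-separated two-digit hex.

Two's complement of -7317234111939509146 in 64 bits: 7317234111939509146 = 0x658C09A80C867B9A; invert → 0x9A73F657F3798465; add 1 → 0x9A73F657F3798466.
Split into bytes (most-significant first): 9A 73 F6 57 F3 79 84 66.
Little-endian: lowest address holds the least-significant byte.
So at ascending addresses the bytes are 66 84 79 F3 57 F6 73 9A.

66 84 79 F3 57 F6 73 9A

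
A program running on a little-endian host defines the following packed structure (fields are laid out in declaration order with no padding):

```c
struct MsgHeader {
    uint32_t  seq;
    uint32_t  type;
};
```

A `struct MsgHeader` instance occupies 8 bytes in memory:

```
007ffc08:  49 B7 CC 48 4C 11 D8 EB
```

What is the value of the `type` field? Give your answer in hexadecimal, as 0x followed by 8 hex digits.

0xEBD8114C

`type` follows `seq` (4 bytes), so it starts at byte offset 4 and occupies 4 bytes.
Bytes at offsets 4..7: 4C 11 D8 EB.
In little-endian order the low byte comes first in memory.
Reassemble most-significant byte first: EB D8 11 4C → 0xEBD8114C.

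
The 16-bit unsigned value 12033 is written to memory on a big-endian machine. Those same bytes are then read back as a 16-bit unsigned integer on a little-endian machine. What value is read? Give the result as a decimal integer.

12033 in 16-bit hexadecimal is 0x2F01.
Stored big-endian, the bytes at ascending addresses are 2F 01.
Read back as little-endian, the first byte is least significant, giving 0x012F.
0x012F = 303.

303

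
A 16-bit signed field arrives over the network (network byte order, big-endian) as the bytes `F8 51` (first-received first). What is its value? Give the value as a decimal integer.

-1967

In big-endian order the high byte comes first in memory.
The bytes are already most-significant first: 0xF851.
Top bit is set, so as a signed 16-bit value this is 0xF851 − 2^16 = -1967.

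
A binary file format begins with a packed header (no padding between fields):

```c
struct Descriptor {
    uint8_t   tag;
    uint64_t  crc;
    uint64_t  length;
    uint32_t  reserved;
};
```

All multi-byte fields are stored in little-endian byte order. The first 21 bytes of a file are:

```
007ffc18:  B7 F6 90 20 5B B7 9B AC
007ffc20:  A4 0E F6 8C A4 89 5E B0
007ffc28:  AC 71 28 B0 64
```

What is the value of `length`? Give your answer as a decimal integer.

12443549715688912398

`length` follows `tag` (1 B), `crc` (8 B), so it starts at offset 1 + 8 = 9 and occupies 8 bytes.
Bytes at offsets 9..16: 0E F6 8C A4 89 5E B0 AC.
In little-endian order the low byte comes first in memory.
Reassemble most-significant byte first: AC B0 5E 89 A4 8C F6 0E → 0xACB05E89A48CF60E.
0xACB05E89A48CF60E = 12443549715688912398.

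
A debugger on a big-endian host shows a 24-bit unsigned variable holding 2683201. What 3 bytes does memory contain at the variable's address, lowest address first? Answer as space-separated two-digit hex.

2683201 in hexadecimal, padded to 24 bits, is 0x28F141.
Split into bytes (most-significant first): 28 F1 41.
Big-endian: lowest address holds the most-significant byte.
So the memory order matches the most-significant-first order: 28 F1 41.

28 F1 41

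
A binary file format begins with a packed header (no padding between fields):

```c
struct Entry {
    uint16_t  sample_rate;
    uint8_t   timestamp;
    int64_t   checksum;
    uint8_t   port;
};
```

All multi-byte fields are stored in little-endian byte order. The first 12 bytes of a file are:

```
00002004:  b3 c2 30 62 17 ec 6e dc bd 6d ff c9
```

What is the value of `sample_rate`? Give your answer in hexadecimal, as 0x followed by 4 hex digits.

0xC2B3

`sample_rate` is the first field, at byte offset 0, occupying 2 bytes.
Bytes at offsets 0..1: B3 C2.
Little-endian stores the least-significant byte at the lowest address.
Reassemble most-significant byte first: C2 B3 → 0xC2B3.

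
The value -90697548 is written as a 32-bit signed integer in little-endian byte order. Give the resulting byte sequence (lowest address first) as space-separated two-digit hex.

B4 10 98 FA

Two's complement of -90697548 in 32 bits: 90697548 = 0x0567EF4C; invert → 0xFA9810B3; add 1 → 0xFA9810B4.
Split into bytes (most-significant first): FA 98 10 B4.
In little-endian order the low byte comes first in memory.
So at ascending addresses the bytes are B4 10 98 FA.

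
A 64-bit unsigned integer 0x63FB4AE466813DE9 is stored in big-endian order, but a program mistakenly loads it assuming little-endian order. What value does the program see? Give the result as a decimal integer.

16806731663333325667

Stored big-endian, the bytes at ascending addresses are 63 FB 4A E4 66 81 3D E9.
Read back as little-endian, the first byte is least significant, giving 0xE93D8166E44AFB63.
0xE93D8166E44AFB63 = 16806731663333325667.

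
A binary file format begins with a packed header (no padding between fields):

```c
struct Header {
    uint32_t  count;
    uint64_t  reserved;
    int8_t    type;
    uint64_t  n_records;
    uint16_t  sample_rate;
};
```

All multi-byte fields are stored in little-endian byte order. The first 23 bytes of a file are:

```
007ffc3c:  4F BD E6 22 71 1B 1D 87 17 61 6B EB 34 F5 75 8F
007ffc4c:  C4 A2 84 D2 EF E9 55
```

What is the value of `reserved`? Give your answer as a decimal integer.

16963759175100078961

`reserved` follows `count` (4 bytes), so it starts at byte offset 4 and occupies 8 bytes.
Bytes at offsets 4..11: 71 1B 1D 87 17 61 6B EB.
Little-endian stores the least-significant byte at the lowest address.
Reassemble most-significant byte first: EB 6B 61 17 87 1D 1B 71 → 0xEB6B6117871D1B71.
0xEB6B6117871D1B71 = 16963759175100078961.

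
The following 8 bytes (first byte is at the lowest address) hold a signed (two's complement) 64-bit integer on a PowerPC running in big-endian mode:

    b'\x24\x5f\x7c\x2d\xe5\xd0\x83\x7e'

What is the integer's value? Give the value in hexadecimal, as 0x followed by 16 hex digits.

0x245F7C2DE5D0837E

Big-endian stores the most-significant byte at the lowest address.
The bytes are already most-significant first: 0x245F7C2DE5D0837E.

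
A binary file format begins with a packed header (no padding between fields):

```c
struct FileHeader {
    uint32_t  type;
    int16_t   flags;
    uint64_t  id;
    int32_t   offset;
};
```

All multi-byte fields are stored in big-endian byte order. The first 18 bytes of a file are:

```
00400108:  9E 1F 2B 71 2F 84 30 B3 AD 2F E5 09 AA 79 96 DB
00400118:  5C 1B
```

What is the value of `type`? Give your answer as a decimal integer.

`type` is the first field, at byte offset 0, occupying 4 bytes.
Bytes at offsets 0..3: 9E 1F 2B 71.
In big-endian order the high byte comes first in memory.
The bytes are already most-significant first: 0x9E1F2B71.
0x9E1F2B71 = 2652842865.

2652842865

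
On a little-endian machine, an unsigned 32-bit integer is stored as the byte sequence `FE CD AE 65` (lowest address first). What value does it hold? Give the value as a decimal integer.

1705954814

In little-endian order the low byte comes first in memory.
Reassemble most-significant byte first: 65 AE CD FE → 0x65AECDFE.
0x65AECDFE = 1705954814.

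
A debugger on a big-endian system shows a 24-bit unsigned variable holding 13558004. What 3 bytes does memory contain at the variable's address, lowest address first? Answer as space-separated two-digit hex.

CE E0 F4

13558004 in hexadecimal, padded to 24 bits, is 0xCEE0F4.
Split into bytes (most-significant first): CE E0 F4.
In big-endian order the high byte comes first in memory.
So the memory order matches the most-significant-first order: CE E0 F4.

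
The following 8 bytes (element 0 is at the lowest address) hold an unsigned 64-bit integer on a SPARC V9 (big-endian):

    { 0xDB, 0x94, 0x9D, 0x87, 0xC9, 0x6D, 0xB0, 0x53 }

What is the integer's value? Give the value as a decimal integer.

In big-endian order the high byte comes first in memory.
The bytes are already most-significant first: 0xDB949D87C96DB053.
0xDB949D87C96DB053 = 15822444597384949843.

15822444597384949843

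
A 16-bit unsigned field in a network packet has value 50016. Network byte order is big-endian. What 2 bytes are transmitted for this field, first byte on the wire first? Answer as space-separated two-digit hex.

50016 in hexadecimal, padded to 16 bits, is 0xC360.
Split into bytes (most-significant first): C3 60.
In big-endian order the high byte comes first in memory.
So the memory order matches the most-significant-first order: C3 60.

C3 60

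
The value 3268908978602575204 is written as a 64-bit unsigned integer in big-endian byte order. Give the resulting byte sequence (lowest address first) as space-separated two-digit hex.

2D 5D 7F 65 88 B1 05 64

3268908978602575204 in hexadecimal, padded to 64 bits, is 0x2D5D7F6588B10564.
Split into bytes (most-significant first): 2D 5D 7F 65 88 B1 05 64.
In big-endian order the high byte comes first in memory.
So the memory order matches the most-significant-first order: 2D 5D 7F 65 88 B1 05 64.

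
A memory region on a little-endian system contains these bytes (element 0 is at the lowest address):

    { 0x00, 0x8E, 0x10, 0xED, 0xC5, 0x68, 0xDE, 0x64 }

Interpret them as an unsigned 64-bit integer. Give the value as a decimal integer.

Little-endian: lowest address holds the least-significant byte.
Reassemble most-significant byte first: 64 DE 68 C5 ED 10 8E 00 → 0x64DE68C5ED108E00.
0x64DE68C5ED108E00 = 7268362047917690368.

7268362047917690368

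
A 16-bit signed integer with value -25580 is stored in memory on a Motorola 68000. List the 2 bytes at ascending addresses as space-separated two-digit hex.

Two's complement of -25580 in 16 bits: 25580 = 0x63EC; invert → 0x9C13; add 1 → 0x9C14.
Split into bytes (most-significant first): 9C 14.
Big-endian: lowest address holds the most-significant byte.
So the memory order matches the most-significant-first order: 9C 14.

9C 14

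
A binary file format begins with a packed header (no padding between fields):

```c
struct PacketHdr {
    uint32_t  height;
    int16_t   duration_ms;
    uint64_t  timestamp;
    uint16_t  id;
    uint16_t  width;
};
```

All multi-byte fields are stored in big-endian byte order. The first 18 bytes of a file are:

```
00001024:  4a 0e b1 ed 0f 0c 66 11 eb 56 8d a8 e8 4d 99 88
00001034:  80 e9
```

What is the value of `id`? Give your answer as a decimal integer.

39304

`id` follows `height` (4 B), `duration_ms` (2 B), `timestamp` (8 B), so it starts at offset 4 + 2 + 8 = 14 and occupies 2 bytes.
Bytes at offsets 14..15: 99 88.
In big-endian order the high byte comes first in memory.
The bytes are already most-significant first: 0x9988.
0x9988 = 39304.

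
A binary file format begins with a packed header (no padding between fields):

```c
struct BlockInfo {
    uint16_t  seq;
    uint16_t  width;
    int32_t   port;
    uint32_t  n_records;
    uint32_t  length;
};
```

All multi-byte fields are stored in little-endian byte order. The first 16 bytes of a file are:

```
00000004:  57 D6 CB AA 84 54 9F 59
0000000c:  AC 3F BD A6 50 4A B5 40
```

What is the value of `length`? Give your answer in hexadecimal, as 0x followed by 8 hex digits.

0x40B54A50

`length` follows `seq` (2 B), `width` (2 B), `port` (4 B), `n_records` (4 B), so it starts at offset 2 + 2 + 4 + 4 = 12 and occupies 4 bytes.
Bytes at offsets 12..15: 50 4A B5 40.
Little-endian stores the least-significant byte at the lowest address.
Reassemble most-significant byte first: 40 B5 4A 50 → 0x40B54A50.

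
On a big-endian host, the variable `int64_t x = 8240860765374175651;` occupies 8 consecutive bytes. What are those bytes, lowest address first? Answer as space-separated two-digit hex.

8240860765374175651 in hexadecimal, padded to 64 bits, is 0x725D6B344394D9A3.
Split into bytes (most-significant first): 72 5D 6B 34 43 94 D9 A3.
Big-endian: lowest address holds the most-significant byte.
So the memory order matches the most-significant-first order: 72 5D 6B 34 43 94 D9 A3.

72 5D 6B 34 43 94 D9 A3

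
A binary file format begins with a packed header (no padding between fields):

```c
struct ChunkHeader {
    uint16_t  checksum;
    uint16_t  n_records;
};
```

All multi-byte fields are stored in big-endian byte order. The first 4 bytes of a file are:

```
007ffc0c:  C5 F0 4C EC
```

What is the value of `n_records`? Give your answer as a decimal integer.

19692

`n_records` follows `checksum` (2 bytes), so it starts at byte offset 2 and occupies 2 bytes.
Bytes at offsets 2..3: 4C EC.
Big-endian: lowest address holds the most-significant byte.
The bytes are already most-significant first: 0x4CEC.
0x4CEC = 19692.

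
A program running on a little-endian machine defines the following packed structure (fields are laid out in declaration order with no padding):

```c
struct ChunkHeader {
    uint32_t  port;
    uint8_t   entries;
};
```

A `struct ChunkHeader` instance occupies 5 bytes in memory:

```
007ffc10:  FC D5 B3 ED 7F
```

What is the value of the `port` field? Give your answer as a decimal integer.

`port` is the first field, at byte offset 0, occupying 4 bytes.
Bytes at offsets 0..3: FC D5 B3 ED.
Little-endian stores the least-significant byte at the lowest address.
Reassemble most-significant byte first: ED B3 D5 FC → 0xEDB3D5FC.
0xEDB3D5FC = 3987985916.

3987985916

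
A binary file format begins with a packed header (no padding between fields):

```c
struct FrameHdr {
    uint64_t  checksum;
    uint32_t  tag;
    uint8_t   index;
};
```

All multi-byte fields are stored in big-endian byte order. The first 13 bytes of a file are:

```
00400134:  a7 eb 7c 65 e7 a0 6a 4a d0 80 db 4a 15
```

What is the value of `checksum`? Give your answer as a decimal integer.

12099901600980560458

`checksum` is the first field, at byte offset 0, occupying 8 bytes.
Bytes at offsets 0..7: A7 EB 7C 65 E7 A0 6A 4A.
Big-endian: lowest address holds the most-significant byte.
The bytes are already most-significant first: 0xA7EB7C65E7A06A4A.
0xA7EB7C65E7A06A4A = 12099901600980560458.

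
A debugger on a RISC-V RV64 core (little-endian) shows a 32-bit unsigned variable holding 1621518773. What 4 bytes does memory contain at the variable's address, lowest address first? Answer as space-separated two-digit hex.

1621518773 in hexadecimal, padded to 32 bits, is 0x60A669B5.
Split into bytes (most-significant first): 60 A6 69 B5.
Little-endian stores the least-significant byte at the lowest address.
So at ascending addresses the bytes are B5 69 A6 60.

B5 69 A6 60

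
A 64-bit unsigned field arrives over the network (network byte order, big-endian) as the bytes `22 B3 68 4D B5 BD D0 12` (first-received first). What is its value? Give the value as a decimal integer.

Big-endian stores the most-significant byte at the lowest address.
The bytes are already most-significant first: 0x22B3684DB5BDD012.
0x22B3684DB5BDD012 = 2500456901091643410.

2500456901091643410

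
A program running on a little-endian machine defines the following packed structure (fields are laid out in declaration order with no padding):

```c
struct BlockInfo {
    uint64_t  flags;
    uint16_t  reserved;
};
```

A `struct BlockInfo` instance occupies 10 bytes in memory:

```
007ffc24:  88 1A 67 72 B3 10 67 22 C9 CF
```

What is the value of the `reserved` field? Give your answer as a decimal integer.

`reserved` follows `flags` (8 bytes), so it starts at byte offset 8 and occupies 2 bytes.
Bytes at offsets 8..9: C9 CF.
In little-endian order the low byte comes first in memory.
Reassemble most-significant byte first: CF C9 → 0xCFC9.
0xCFC9 = 53193.

53193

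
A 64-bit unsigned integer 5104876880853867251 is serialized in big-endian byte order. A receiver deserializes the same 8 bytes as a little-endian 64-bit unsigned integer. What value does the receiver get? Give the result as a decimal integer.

17517426887916968006

5104876880853867251 in 64-bit hexadecimal is 0x46D82A79F1661AF3.
Stored big-endian, the bytes at ascending addresses are 46 D8 2A 79 F1 66 1A F3.
Read back as little-endian, the first byte is least significant, giving 0xF31A66F1792AD846.
0xF31A66F1792AD846 = 17517426887916968006.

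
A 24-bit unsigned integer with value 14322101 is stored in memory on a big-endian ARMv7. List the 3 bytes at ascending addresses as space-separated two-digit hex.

14322101 in hexadecimal, padded to 24 bits, is 0xDA89B5.
Split into bytes (most-significant first): DA 89 B5.
Big-endian stores the most-significant byte at the lowest address.
So the memory order matches the most-significant-first order: DA 89 B5.

DA 89 B5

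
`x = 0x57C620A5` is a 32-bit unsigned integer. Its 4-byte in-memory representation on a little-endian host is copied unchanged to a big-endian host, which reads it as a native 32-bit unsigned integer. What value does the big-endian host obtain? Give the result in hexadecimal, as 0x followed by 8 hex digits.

0xA520C657

Stored little-endian, the bytes at ascending addresses are A5 20 C6 57.
Read back as big-endian, the last byte is least significant, giving 0xA520C657.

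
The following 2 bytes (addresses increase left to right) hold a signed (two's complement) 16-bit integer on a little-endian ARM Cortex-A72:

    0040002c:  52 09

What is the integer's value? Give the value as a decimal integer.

2386

Little-endian: lowest address holds the least-significant byte.
Reassemble most-significant byte first: 09 52 → 0x0952.
0x0952 = 2386.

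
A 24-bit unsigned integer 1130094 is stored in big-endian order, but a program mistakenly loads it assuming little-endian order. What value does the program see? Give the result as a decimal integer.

1130094 in 24-bit hexadecimal is 0x113E6E.
Stored big-endian, the bytes at ascending addresses are 11 3E 6E.
Read back as little-endian, the first byte is least significant, giving 0x6E3E11.
0x6E3E11 = 7224849.

7224849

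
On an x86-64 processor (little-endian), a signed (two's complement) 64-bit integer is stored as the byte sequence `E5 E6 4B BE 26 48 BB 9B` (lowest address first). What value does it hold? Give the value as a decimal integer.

In little-endian order the low byte comes first in memory.
Reassemble most-significant byte first: 9B BB 48 26 BE 4B E6 E5 → 0x9BBB4826BE4BE6E5.
Top bit is set, so as a signed 64-bit value this is 0x9BBB4826BE4BE6E5 − 2^64 = -7225101845947226395.

-7225101845947226395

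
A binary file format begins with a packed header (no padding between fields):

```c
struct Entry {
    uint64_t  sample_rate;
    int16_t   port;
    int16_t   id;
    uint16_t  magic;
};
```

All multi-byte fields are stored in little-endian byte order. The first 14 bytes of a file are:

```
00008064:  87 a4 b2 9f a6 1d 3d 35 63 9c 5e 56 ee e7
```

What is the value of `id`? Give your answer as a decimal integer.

`id` follows `sample_rate` (8 B), `port` (2 B), so it starts at offset 8 + 2 = 10 and occupies 2 bytes.
Bytes at offsets 10..11: 5E 56.
Little-endian stores the least-significant byte at the lowest address.
Reassemble most-significant byte first: 56 5E → 0x565E.
0x565E = 22110.

22110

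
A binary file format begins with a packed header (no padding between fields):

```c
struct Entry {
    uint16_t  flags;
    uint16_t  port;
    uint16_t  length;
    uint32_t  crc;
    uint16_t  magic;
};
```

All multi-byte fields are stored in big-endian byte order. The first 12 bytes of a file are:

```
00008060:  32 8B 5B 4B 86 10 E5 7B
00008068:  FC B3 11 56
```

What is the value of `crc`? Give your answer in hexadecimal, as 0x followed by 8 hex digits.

0xE57BFCB3

`crc` follows `flags` (2 B), `port` (2 B), `length` (2 B), so it starts at offset 2 + 2 + 2 = 6 and occupies 4 bytes.
Bytes at offsets 6..9: E5 7B FC B3.
In big-endian order the high byte comes first in memory.
The bytes are already most-significant first: 0xE57BFCB3.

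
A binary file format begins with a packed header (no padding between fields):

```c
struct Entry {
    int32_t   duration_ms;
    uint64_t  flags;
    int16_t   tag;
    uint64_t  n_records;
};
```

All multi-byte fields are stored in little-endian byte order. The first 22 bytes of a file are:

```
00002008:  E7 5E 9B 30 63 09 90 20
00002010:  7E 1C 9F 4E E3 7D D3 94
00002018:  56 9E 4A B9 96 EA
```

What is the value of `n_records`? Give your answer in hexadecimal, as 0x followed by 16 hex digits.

`n_records` follows `duration_ms` (4 B), `flags` (8 B), `tag` (2 B), so it starts at offset 4 + 8 + 2 = 14 and occupies 8 bytes.
Bytes at offsets 14..21: D3 94 56 9E 4A B9 96 EA.
Little-endian: lowest address holds the least-significant byte.
Reassemble most-significant byte first: EA 96 B9 4A 9E 56 94 D3 → 0xEA96B94A9E5694D3.

0xEA96B94A9E5694D3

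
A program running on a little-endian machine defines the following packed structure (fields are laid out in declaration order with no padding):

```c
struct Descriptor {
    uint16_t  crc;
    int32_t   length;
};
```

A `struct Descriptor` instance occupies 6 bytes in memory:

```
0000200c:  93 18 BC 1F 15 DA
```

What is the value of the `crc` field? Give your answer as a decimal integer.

`crc` is the first field, at byte offset 0, occupying 2 bytes.
Bytes at offsets 0..1: 93 18.
Little-endian stores the least-significant byte at the lowest address.
Reassemble most-significant byte first: 18 93 → 0x1893.
0x1893 = 6291.

6291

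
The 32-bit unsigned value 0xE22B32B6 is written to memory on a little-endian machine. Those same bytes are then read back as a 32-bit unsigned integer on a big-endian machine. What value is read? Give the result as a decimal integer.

3056741346

Stored little-endian, the bytes at ascending addresses are B6 32 2B E2.
Read back as big-endian, the last byte is least significant, giving 0xB6322BE2.
0xB6322BE2 = 3056741346.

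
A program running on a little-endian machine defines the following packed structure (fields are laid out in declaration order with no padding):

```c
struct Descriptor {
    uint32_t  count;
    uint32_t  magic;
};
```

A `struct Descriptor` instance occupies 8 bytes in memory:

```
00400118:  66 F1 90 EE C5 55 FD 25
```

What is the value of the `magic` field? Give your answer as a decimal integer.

637359557

`magic` follows `count` (4 bytes), so it starts at byte offset 4 and occupies 4 bytes.
Bytes at offsets 4..7: C5 55 FD 25.
Little-endian: lowest address holds the least-significant byte.
Reassemble most-significant byte first: 25 FD 55 C5 → 0x25FD55C5.
0x25FD55C5 = 637359557.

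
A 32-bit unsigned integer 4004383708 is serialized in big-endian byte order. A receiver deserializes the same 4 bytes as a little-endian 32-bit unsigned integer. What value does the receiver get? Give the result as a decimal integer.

4004383708 in 32-bit hexadecimal is 0xEEAE0BDC.
Stored big-endian, the bytes at ascending addresses are EE AE 0B DC.
Read back as little-endian, the first byte is least significant, giving 0xDC0BAEEE.
0xDC0BAEEE = 3691753198.

3691753198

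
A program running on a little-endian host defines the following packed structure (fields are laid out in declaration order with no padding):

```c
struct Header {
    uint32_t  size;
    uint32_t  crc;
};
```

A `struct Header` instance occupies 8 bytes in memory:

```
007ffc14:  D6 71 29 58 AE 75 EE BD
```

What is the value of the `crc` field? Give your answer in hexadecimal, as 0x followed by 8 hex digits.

`crc` follows `size` (4 bytes), so it starts at byte offset 4 and occupies 4 bytes.
Bytes at offsets 4..7: AE 75 EE BD.
In little-endian order the low byte comes first in memory.
Reassemble most-significant byte first: BD EE 75 AE → 0xBDEE75AE.

0xBDEE75AE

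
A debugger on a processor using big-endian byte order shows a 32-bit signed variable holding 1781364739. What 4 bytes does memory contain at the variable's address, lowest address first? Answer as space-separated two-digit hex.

6A 2D 78 03

1781364739 in hexadecimal, padded to 32 bits, is 0x6A2D7803.
Split into bytes (most-significant first): 6A 2D 78 03.
In big-endian order the high byte comes first in memory.
So the memory order matches the most-significant-first order: 6A 2D 78 03.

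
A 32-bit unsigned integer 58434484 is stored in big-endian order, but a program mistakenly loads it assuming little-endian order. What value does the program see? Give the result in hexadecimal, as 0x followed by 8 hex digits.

58434484 in 32-bit hexadecimal is 0x037BA3B4.
Stored big-endian, the bytes at ascending addresses are 03 7B A3 B4.
Read back as little-endian, the first byte is least significant, giving 0xB4A37B03.

0xB4A37B03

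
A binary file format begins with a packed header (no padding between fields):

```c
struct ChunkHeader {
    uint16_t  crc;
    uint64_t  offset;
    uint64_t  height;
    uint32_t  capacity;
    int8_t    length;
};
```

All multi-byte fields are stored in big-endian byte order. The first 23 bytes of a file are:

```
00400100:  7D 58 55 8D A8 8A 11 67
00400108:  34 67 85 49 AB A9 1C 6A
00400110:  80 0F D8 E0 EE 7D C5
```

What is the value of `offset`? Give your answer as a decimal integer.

`offset` follows `crc` (2 bytes), so it starts at byte offset 2 and occupies 8 bytes.
Bytes at offsets 2..9: 55 8D A8 8A 11 67 34 67.
Big-endian stores the most-significant byte at the lowest address.
The bytes are already most-significant first: 0x558DA88A11673467.
0x558DA88A11673467 = 6164768775891006567.

6164768775891006567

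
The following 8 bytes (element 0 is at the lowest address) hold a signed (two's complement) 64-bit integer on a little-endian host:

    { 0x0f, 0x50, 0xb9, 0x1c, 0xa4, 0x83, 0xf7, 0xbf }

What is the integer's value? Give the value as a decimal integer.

Little-endian: lowest address holds the least-significant byte.
Reassemble most-significant byte first: BF F7 83 A4 1C B9 50 0F → 0xBFF783A41CB9500F.
Top bit is set, so as a signed 64-bit value this is 0xBFF783A41CB9500F − 2^64 = -4614074552338001905.

-4614074552338001905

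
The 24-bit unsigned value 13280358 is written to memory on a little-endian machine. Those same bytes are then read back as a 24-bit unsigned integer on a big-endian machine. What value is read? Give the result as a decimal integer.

6726858

13280358 in 24-bit hexadecimal is 0xCAA466.
Stored little-endian, the bytes at ascending addresses are 66 A4 CA.
Read back as big-endian, the last byte is least significant, giving 0x66A4CA.
0x66A4CA = 6726858.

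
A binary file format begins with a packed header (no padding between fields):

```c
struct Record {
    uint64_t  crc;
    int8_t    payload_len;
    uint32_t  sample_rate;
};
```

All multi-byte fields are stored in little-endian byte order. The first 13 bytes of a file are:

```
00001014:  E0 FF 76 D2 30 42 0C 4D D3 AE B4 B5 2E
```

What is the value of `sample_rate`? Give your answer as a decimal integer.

`sample_rate` follows `crc` (8 B), `payload_len` (1 B), so it starts at offset 8 + 1 = 9 and occupies 4 bytes.
Bytes at offsets 9..12: AE B4 B5 2E.
Little-endian stores the least-significant byte at the lowest address.
Reassemble most-significant byte first: 2E B5 B4 AE → 0x2EB5B4AE.
0x2EB5B4AE = 783660206.

783660206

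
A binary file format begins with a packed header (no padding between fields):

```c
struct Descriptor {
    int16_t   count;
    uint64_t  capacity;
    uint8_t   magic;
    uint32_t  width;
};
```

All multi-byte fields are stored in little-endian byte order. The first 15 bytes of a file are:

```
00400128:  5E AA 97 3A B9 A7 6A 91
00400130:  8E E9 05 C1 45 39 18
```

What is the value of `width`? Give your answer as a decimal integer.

`width` follows `count` (2 B), `capacity` (8 B), `magic` (1 B), so it starts at offset 2 + 8 + 1 = 11 and occupies 4 bytes.
Bytes at offsets 11..14: C1 45 39 18.
Little-endian: lowest address holds the least-significant byte.
Reassemble most-significant byte first: 18 39 45 C1 → 0x183945C1.
0x183945C1 = 406406593.

406406593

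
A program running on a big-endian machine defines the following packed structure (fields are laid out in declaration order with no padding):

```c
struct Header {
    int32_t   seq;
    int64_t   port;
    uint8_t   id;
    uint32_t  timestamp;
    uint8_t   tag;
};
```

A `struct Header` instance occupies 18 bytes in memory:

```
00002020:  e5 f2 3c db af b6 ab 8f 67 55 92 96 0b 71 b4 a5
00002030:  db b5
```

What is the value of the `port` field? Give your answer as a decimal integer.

`port` follows `seq` (4 bytes), so it starts at byte offset 4 and occupies 8 bytes.
Bytes at offsets 4..11: AF B6 AB 8F 67 55 92 96.
In big-endian order the high byte comes first in memory.
The bytes are already most-significant first: 0xAFB6AB8F67559296.
Top bit is set, so as a signed 64-bit value this is 0xAFB6AB8F67559296 − 2^64 = -5785248038908489066.

-5785248038908489066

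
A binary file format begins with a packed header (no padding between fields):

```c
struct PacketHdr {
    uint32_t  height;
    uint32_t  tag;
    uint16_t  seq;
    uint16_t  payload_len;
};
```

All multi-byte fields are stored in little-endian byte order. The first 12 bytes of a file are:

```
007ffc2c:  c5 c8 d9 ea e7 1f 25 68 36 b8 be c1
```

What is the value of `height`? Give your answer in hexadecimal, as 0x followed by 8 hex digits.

0xEAD9C8C5

`height` is the first field, at byte offset 0, occupying 4 bytes.
Bytes at offsets 0..3: C5 C8 D9 EA.
In little-endian order the low byte comes first in memory.
Reassemble most-significant byte first: EA D9 C8 C5 → 0xEAD9C8C5.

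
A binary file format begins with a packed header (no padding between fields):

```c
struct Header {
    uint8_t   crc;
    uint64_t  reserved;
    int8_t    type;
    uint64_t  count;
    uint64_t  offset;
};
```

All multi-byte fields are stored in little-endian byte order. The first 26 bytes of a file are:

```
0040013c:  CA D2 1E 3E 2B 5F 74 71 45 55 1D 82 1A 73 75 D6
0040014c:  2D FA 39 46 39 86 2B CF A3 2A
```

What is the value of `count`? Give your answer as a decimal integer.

`count` follows `crc` (1 B), `reserved` (8 B), `type` (1 B), so it starts at offset 1 + 8 + 1 = 10 and occupies 8 bytes.
Bytes at offsets 10..17: 1D 82 1A 73 75 D6 2D FA.
Little-endian stores the least-significant byte at the lowest address.
Reassemble most-significant byte first: FA 2D D6 75 73 1A 82 1D → 0xFA2DD675731A821D.
0xFA2DD675731A821D = 18027300683364598301.

18027300683364598301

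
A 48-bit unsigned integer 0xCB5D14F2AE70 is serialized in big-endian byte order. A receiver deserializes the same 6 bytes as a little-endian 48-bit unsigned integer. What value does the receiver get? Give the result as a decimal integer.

123896688041419

Stored big-endian, the bytes at ascending addresses are CB 5D 14 F2 AE 70.
Read back as little-endian, the first byte is least significant, giving 0x70AEF2145DCB.
0x70AEF2145DCB = 123896688041419.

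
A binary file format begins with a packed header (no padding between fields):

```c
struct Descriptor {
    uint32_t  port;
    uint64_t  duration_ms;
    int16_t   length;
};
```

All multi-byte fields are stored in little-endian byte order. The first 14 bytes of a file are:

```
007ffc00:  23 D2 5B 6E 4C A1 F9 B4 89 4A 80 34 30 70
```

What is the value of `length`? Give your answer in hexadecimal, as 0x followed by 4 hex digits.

`length` follows `port` (4 B), `duration_ms` (8 B), so it starts at offset 4 + 8 = 12 and occupies 2 bytes.
Bytes at offsets 12..13: 30 70.
Little-endian stores the least-significant byte at the lowest address.
Reassemble most-significant byte first: 70 30 → 0x7030.

0x7030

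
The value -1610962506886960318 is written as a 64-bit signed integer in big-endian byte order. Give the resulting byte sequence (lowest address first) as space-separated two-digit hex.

Two's complement of -1610962506886960318 in 64 bits: 1610962506886960318 = 0x165B49DD617854BE; invert → 0xE9A4B6229E87AB41; add 1 → 0xE9A4B6229E87AB42.
Split into bytes (most-significant first): E9 A4 B6 22 9E 87 AB 42.
In big-endian order the high byte comes first in memory.
So the memory order matches the most-significant-first order: E9 A4 B6 22 9E 87 AB 42.

E9 A4 B6 22 9E 87 AB 42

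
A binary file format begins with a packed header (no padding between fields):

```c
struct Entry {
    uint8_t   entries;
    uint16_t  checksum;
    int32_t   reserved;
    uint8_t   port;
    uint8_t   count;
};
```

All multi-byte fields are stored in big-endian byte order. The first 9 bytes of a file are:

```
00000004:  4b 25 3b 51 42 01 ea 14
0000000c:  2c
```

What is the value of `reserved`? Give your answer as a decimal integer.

1363280362

`reserved` follows `entries` (1 B), `checksum` (2 B), so it starts at offset 1 + 2 = 3 and occupies 4 bytes.
Bytes at offsets 3..6: 51 42 01 EA.
In big-endian order the high byte comes first in memory.
The bytes are already most-significant first: 0x514201EA.
0x514201EA = 1363280362.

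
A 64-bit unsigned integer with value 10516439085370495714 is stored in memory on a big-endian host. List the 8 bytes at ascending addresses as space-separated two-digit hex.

91 F1 E5 A1 31 8A D2 E2

10516439085370495714 in hexadecimal, padded to 64 bits, is 0x91F1E5A1318AD2E2.
Split into bytes (most-significant first): 91 F1 E5 A1 31 8A D2 E2.
Big-endian: lowest address holds the most-significant byte.
So the memory order matches the most-significant-first order: 91 F1 E5 A1 31 8A D2 E2.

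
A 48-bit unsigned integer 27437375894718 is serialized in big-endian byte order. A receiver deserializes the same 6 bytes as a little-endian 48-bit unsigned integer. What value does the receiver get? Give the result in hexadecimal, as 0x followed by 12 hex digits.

0xBE340B43F418

27437375894718 in 48-bit hexadecimal is 0x18F4430B34BE.
Stored big-endian, the bytes at ascending addresses are 18 F4 43 0B 34 BE.
Read back as little-endian, the first byte is least significant, giving 0xBE340B43F418.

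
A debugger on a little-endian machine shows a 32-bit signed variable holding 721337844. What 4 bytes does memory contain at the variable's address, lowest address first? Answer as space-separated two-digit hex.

F4 BD FE 2A

721337844 in hexadecimal, padded to 32 bits, is 0x2AFEBDF4.
Split into bytes (most-significant first): 2A FE BD F4.
Little-endian: lowest address holds the least-significant byte.
So at ascending addresses the bytes are F4 BD FE 2A.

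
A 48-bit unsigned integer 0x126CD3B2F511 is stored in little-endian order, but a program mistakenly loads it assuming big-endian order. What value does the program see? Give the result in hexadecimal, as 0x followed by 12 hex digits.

Stored little-endian, the bytes at ascending addresses are 11 F5 B2 D3 6C 12.
Read back as big-endian, the last byte is least significant, giving 0x11F5B2D36C12.

0x11F5B2D36C12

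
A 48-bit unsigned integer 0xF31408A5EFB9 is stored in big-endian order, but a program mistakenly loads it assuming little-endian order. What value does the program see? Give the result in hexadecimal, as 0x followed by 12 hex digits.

0xB9EFA50814F3

Stored big-endian, the bytes at ascending addresses are F3 14 08 A5 EF B9.
Read back as little-endian, the first byte is least significant, giving 0xB9EFA50814F3.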